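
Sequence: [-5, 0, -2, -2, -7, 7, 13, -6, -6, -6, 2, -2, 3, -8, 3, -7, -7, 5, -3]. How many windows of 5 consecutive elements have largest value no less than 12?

5

[-5, 0, -2, -2, -7] → max 0
[0, -2, -2, -7, 7] → max 7
[-2, -2, -7, 7, 13] → max 13  ≥ 12 ✓
[-2, -7, 7, 13, -6] → max 13  ≥ 12 ✓
[-7, 7, 13, -6, -6] → max 13  ≥ 12 ✓
[7, 13, -6, -6, -6] → max 13  ≥ 12 ✓
[13, -6, -6, -6, 2] → max 13  ≥ 12 ✓
[-6, -6, -6, 2, -2] → max 2
[-6, -6, 2, -2, 3] → max 3
[-6, 2, -2, 3, -8] → max 3
[2, -2, 3, -8, 3] → max 3
[-2, 3, -8, 3, -7] → max 3
[3, -8, 3, -7, -7] → max 3
[-8, 3, -7, -7, 5] → max 5
[3, -7, -7, 5, -3] → max 5
5 windows satisfy the condition.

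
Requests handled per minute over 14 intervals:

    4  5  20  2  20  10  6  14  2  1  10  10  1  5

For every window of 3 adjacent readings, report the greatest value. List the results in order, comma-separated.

[4, 5, 20] → max 20
[5, 20, 2] → max 20
[20, 2, 20] → max 20
[2, 20, 10] → max 20
[20, 10, 6] → max 20
[10, 6, 14] → max 14
[6, 14, 2] → max 14
[14, 2, 1] → max 14
[2, 1, 10] → max 10
[1, 10, 10] → max 10
[10, 10, 1] → max 10
[10, 1, 5] → max 10

20, 20, 20, 20, 20, 14, 14, 14, 10, 10, 10, 10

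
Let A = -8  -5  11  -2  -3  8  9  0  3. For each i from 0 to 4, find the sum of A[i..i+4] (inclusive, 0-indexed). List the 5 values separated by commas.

-7, 9, 23, 12, 17

(-8, -5, 11, -2, -3) → sum -7
(-5, 11, -2, -3, 8) → sum 9
(11, -2, -3, 8, 9) → sum 23
(-2, -3, 8, 9, 0) → sum 12
(-3, 8, 9, 0, 3) → sum 17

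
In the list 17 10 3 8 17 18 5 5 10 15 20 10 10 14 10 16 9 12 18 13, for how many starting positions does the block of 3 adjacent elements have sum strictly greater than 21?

16

17 10 3 → sum 30  > 21 ✓
10 3 8 → sum 21
3 8 17 → sum 28  > 21 ✓
8 17 18 → sum 43  > 21 ✓
17 18 5 → sum 40  > 21 ✓
18 5 5 → sum 28  > 21 ✓
5 5 10 → sum 20
5 10 15 → sum 30  > 21 ✓
10 15 20 → sum 45  > 21 ✓
15 20 10 → sum 45  > 21 ✓
20 10 10 → sum 40  > 21 ✓
10 10 14 → sum 34  > 21 ✓
10 14 10 → sum 34  > 21 ✓
14 10 16 → sum 40  > 21 ✓
10 16 9 → sum 35  > 21 ✓
16 9 12 → sum 37  > 21 ✓
9 12 18 → sum 39  > 21 ✓
12 18 13 → sum 43  > 21 ✓
16 windows satisfy the condition.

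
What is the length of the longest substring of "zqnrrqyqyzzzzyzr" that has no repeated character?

4

[z] len 1
[z, q] len 2
[z, q, n] len 3
[z, q, n, r] len 4
[r] len 1
[r, q] len 2
[r, q, y] len 3
[y, q] len 2
[q, y] len 2
[q, y, z] len 3
[z] len 1
[z] len 1
[z] len 1
[z, y] len 2
[y, z] len 2
[y, z, r] len 3
Longest all-distinct length: 4.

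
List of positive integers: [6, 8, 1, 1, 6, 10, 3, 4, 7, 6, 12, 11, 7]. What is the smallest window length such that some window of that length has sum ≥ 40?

add 6: running sum 6 < 40
add 8: running sum 14 < 40
add 1: running sum 15 < 40
add 1: running sum 16 < 40
add 6: running sum 22 < 40
add 10: running sum 32 < 40
add 3: running sum 35 < 40
add 4: running sum 39 < 40
end 8: [8, 1, 1, 6, 10, 3, 4, 7] sum 40, len 8
end 9: [8, 1, 1, 6, 10, 3, 4, 7, 6] sum 46, len 9
end 10: [10, 3, 4, 7, 6, 12] sum 42, len 6
end 11: [4, 7, 6, 12, 11] sum 40, len 5
end 12: [7, 6, 12, 11, 7] sum 43, len 5
Shortest qualifying length: 5.

5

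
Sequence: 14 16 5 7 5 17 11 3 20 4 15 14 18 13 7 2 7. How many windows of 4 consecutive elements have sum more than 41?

7

14 16 5 7 → sum 42  > 41 ✓
16 5 7 5 → sum 33
5 7 5 17 → sum 34
7 5 17 11 → sum 40
5 17 11 3 → sum 36
17 11 3 20 → sum 51  > 41 ✓
11 3 20 4 → sum 38
3 20 4 15 → sum 42  > 41 ✓
20 4 15 14 → sum 53  > 41 ✓
4 15 14 18 → sum 51  > 41 ✓
15 14 18 13 → sum 60  > 41 ✓
14 18 13 7 → sum 52  > 41 ✓
18 13 7 2 → sum 40
13 7 2 7 → sum 29
7 windows satisfy the condition.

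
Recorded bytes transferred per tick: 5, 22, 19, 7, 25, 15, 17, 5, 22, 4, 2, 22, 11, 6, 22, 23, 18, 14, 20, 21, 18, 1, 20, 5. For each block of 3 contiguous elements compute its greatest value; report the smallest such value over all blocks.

17

Each size-3 window and its max:
(5, 22, 19) → max 22
(22, 19, 7) → max 22
(19, 7, 25) → max 25
(7, 25, 15) → max 25
(25, 15, 17) → max 25
(15, 17, 5) → max 17
(17, 5, 22) → max 22
(5, 22, 4) → max 22
(22, 4, 2) → max 22
(4, 2, 22) → max 22
(2, 22, 11) → max 22
(22, 11, 6) → max 22
(11, 6, 22) → max 22
(6, 22, 23) → max 23
(22, 23, 18) → max 23
(23, 18, 14) → max 23
(18, 14, 20) → max 20
(14, 20, 21) → max 21
(20, 21, 18) → max 21
(21, 18, 1) → max 21
(18, 1, 20) → max 20
(1, 20, 5) → max 20
Smallest of these is 17.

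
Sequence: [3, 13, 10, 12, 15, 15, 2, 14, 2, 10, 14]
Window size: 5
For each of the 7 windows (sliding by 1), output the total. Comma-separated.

(3, 13, 10, 12, 15) → sum 53
(13, 10, 12, 15, 15) → sum 65
(10, 12, 15, 15, 2) → sum 54
(12, 15, 15, 2, 14) → sum 58
(15, 15, 2, 14, 2) → sum 48
(15, 2, 14, 2, 10) → sum 43
(2, 14, 2, 10, 14) → sum 42

53, 65, 54, 58, 48, 43, 42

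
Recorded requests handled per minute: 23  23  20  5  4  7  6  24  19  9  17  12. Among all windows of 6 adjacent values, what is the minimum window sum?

Window sums for each of the 7 positions:
(23, 23, 20, 5, 4, 7) → sum 82
(23, 20, 5, 4, 7, 6) → sum 65
(20, 5, 4, 7, 6, 24) → sum 66
(5, 4, 7, 6, 24, 19) → sum 65
(4, 7, 6, 24, 19, 9) → sum 69
(7, 6, 24, 19, 9, 17) → sum 82
(6, 24, 19, 9, 17, 12) → sum 87
Minimum of these is 65.

65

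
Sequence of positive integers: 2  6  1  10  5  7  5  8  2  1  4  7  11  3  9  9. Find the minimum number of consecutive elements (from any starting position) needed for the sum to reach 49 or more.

Extend right; whenever the sum reaches 49, record the length and shrink from the left:
add 2: running sum 2 < 49
add 6: running sum 8 < 49
add 1: running sum 9 < 49
add 10: running sum 19 < 49
add 5: running sum 24 < 49
add 7: running sum 31 < 49
add 5: running sum 36 < 49
add 8: running sum 44 < 49
add 2: running sum 46 < 49
add 1: running sum 47 < 49
end 10: [6, 1, 10, 5, 7, 5, 8, 2, 1, 4] sum 49, len 10
end 11: [10, 5, 7, 5, 8, 2, 1, 4, 7] sum 49, len 9
end 12: [5, 7, 5, 8, 2, 1, 4, 7, 11] sum 50, len 9
end 13: [5, 7, 5, 8, 2, 1, 4, 7, 11, 3] sum 53, len 10
end 14: [5, 8, 2, 1, 4, 7, 11, 3, 9] sum 50, len 9
end 15: [8, 2, 1, 4, 7, 11, 3, 9, 9] sum 54, len 9
Shortest qualifying length: 9.

9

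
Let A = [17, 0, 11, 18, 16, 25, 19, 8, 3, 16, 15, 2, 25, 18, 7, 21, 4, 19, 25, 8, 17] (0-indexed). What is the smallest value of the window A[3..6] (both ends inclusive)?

Elements at indices 3..6: 18, 16, 25, 19
min(18, 16, 25, 19) = 16

16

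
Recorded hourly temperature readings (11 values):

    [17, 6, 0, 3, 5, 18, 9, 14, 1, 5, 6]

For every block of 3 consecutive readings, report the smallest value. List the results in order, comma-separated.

Sliding a size-3 window across the 11 values:
(17, 6, 0) → min 0
(6, 0, 3) → min 0
(0, 3, 5) → min 0
(3, 5, 18) → min 3
(5, 18, 9) → min 5
(18, 9, 14) → min 9
(9, 14, 1) → min 1
(14, 1, 5) → min 1
(1, 5, 6) → min 1

0, 0, 0, 3, 5, 9, 1, 1, 1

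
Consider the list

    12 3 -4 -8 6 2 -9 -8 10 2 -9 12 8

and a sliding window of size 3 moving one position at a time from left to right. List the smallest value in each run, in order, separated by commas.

12 3 -4 → min -4
3 -4 -8 → min -8
-4 -8 6 → min -8
-8 6 2 → min -8
6 2 -9 → min -9
2 -9 -8 → min -9
-9 -8 10 → min -9
-8 10 2 → min -8
10 2 -9 → min -9
2 -9 12 → min -9
-9 12 8 → min -9

-4, -8, -8, -8, -9, -9, -9, -8, -9, -9, -9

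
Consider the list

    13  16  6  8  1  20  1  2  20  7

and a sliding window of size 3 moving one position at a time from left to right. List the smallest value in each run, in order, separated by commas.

6, 6, 1, 1, 1, 1, 1, 2

Sliding a size-3 window across the 10 values:
(13, 16, 6) → min 6
(16, 6, 8) → min 6
(6, 8, 1) → min 1
(8, 1, 20) → min 1
(1, 20, 1) → min 1
(20, 1, 2) → min 1
(1, 2, 20) → min 1
(2, 20, 7) → min 2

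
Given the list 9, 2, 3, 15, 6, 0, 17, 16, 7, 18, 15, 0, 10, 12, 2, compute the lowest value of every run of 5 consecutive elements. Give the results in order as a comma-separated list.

9 2 3 15 6 → min 2
2 3 15 6 0 → min 0
3 15 6 0 17 → min 0
15 6 0 17 16 → min 0
6 0 17 16 7 → min 0
0 17 16 7 18 → min 0
17 16 7 18 15 → min 7
16 7 18 15 0 → min 0
7 18 15 0 10 → min 0
18 15 0 10 12 → min 0
15 0 10 12 2 → min 0

2, 0, 0, 0, 0, 0, 7, 0, 0, 0, 0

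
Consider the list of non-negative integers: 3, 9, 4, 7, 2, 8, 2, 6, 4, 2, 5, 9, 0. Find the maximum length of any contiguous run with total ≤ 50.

11

→ 3: sum 3, len 1
→ 9: sum 12, len 2
→ 4: sum 16, len 3
→ 7: sum 23, len 4
→ 2: sum 25, len 5
→ 8: sum 33, len 6
→ 2: sum 35, len 7
→ 6: sum 41, len 8
→ 4: sum 45, len 9
→ 2: sum 47, len 10
→ 5 (dropped 3): sum 49, len 10
→ 9 (dropped 9): sum 49, len 10
→ 0: sum 49, len 11
Longest length seen: 11.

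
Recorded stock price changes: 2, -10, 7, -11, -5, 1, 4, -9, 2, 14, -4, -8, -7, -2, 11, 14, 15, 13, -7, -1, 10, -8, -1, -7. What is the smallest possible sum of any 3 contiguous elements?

-19

(2, -10, 7) → sum -1
(-10, 7, -11) → sum -14
(7, -11, -5) → sum -9
(-11, -5, 1) → sum -15
(-5, 1, 4) → sum 0
(1, 4, -9) → sum -4
(4, -9, 2) → sum -3
(-9, 2, 14) → sum 7
(2, 14, -4) → sum 12
(14, -4, -8) → sum 2
(-4, -8, -7) → sum -19
(-8, -7, -2) → sum -17
(-7, -2, 11) → sum 2
(-2, 11, 14) → sum 23
(11, 14, 15) → sum 40
(14, 15, 13) → sum 42
(15, 13, -7) → sum 21
(13, -7, -1) → sum 5
(-7, -1, 10) → sum 2
(-1, 10, -8) → sum 1
(10, -8, -1) → sum 1
(-8, -1, -7) → sum -16
Smallest of these is -19.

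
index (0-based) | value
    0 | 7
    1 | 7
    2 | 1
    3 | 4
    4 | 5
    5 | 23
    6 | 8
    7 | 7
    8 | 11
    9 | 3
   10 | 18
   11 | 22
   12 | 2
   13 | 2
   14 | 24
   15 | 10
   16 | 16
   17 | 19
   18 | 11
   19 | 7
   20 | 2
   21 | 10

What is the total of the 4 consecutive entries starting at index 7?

39

Elements at indices 7..10: 7, 11, 3, 18
sum(7, 11, 3, 18) = 39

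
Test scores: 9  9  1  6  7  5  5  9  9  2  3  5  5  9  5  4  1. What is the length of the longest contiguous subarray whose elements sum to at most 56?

10

Extend to the right; shrink from the left whenever the sum exceeds 56:
[9] sum 9 len 1
[9, 9] sum 18 len 2
[9, 9, 1] sum 19 len 3
[9, 9, 1, 6] sum 25 len 4
[9, 9, 1, 6, 7] sum 32 len 5
[9, 9, 1, 6, 7, 5] sum 37 len 6
[9, 9, 1, 6, 7, 5, 5] sum 42 len 7
[9, 9, 1, 6, 7, 5, 5, 9] sum 51 len 8
[9, 1, 6, 7, 5, 5, 9, 9] sum 51 len 8
[9, 1, 6, 7, 5, 5, 9, 9, 2] sum 53 len 9
[9, 1, 6, 7, 5, 5, 9, 9, 2, 3] sum 56 len 10
[1, 6, 7, 5, 5, 9, 9, 2, 3, 5] sum 52 len 10
[6, 7, 5, 5, 9, 9, 2, 3, 5, 5] sum 56 len 10
[5, 5, 9, 9, 2, 3, 5, 5, 9] sum 52 len 9
[5, 9, 9, 2, 3, 5, 5, 9, 5] sum 52 len 9
[5, 9, 9, 2, 3, 5, 5, 9, 5, 4] sum 56 len 10
[9, 9, 2, 3, 5, 5, 9, 5, 4, 1] sum 52 len 10
Longest length seen: 10.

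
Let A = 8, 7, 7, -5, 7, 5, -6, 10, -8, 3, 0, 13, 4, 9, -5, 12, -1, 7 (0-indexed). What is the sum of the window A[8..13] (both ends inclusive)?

Elements at indices 8..13: -8, 3, 0, 13, 4, 9
sum(-8, 3, 0, 13, 4, 9) = 21

21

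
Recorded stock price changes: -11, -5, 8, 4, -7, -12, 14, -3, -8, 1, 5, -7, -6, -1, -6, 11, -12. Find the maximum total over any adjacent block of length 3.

Each size-3 window and its sum:
(-11, -5, 8) → sum -8
(-5, 8, 4) → sum 7
(8, 4, -7) → sum 5
(4, -7, -12) → sum -15
(-7, -12, 14) → sum -5
(-12, 14, -3) → sum -1
(14, -3, -8) → sum 3
(-3, -8, 1) → sum -10
(-8, 1, 5) → sum -2
(1, 5, -7) → sum -1
(5, -7, -6) → sum -8
(-7, -6, -1) → sum -14
(-6, -1, -6) → sum -13
(-1, -6, 11) → sum 4
(-6, 11, -12) → sum -7
Maximum of these is 7.

7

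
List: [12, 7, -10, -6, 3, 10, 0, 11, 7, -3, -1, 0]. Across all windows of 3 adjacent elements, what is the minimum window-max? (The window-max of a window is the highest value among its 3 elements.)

[12, 7, -10] → max 12
[7, -10, -6] → max 7
[-10, -6, 3] → max 3
[-6, 3, 10] → max 10
[3, 10, 0] → max 10
[10, 0, 11] → max 11
[0, 11, 7] → max 11
[11, 7, -3] → max 11
[7, -3, -1] → max 7
[-3, -1, 0] → max 0
Minimum of these is 0.

0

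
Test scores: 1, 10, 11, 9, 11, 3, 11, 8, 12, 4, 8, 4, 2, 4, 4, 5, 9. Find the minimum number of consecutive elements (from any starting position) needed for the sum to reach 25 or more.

Extend right; whenever the sum reaches 25, record the length and shrink from the left:
add 1: running sum 1 < 25
add 10: running sum 11 < 25
add 11: running sum 22 < 25
end 3: [10, 11, 9] sum 30, len 3
end 4: [11, 9, 11] sum 31, len 3
end 5: [11, 9, 11, 3] sum 34, len 4
end 6: [11, 3, 11] sum 25, len 3
end 7: [11, 3, 11, 8] sum 33, len 4
end 8: [11, 8, 12] sum 31, len 3
end 9: [11, 8, 12, 4] sum 35, len 4
end 10: [8, 12, 4, 8] sum 32, len 4
end 11: [12, 4, 8, 4] sum 28, len 4
end 12: [12, 4, 8, 4, 2] sum 30, len 5
end 13: [12, 4, 8, 4, 2, 4] sum 34, len 6
end 14: [4, 8, 4, 2, 4, 4] sum 26, len 6
end 15: [8, 4, 2, 4, 4, 5] sum 27, len 6
end 16: [4, 2, 4, 4, 5, 9] sum 28, len 6
Shortest qualifying length: 3.

3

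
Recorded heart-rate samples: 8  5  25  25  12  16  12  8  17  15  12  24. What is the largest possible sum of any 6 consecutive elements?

Each size-6 window and its sum:
8 5 25 25 12 16 → sum 91
5 25 25 12 16 12 → sum 95
25 25 12 16 12 8 → sum 98
25 12 16 12 8 17 → sum 90
12 16 12 8 17 15 → sum 80
16 12 8 17 15 12 → sum 80
12 8 17 15 12 24 → sum 88
Largest of these is 98.

98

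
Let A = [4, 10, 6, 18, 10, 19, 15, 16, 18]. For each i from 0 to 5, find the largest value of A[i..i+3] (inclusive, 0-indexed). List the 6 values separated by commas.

18, 18, 19, 19, 19, 19

4 10 6 18 → max 18
10 6 18 10 → max 18
6 18 10 19 → max 19
18 10 19 15 → max 19
10 19 15 16 → max 19
19 15 16 18 → max 19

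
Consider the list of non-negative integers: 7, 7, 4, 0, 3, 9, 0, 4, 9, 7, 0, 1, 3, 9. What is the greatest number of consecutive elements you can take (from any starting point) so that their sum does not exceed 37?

10

[7] sum 7 len 1
[7, 7] sum 14 len 2
[7, 7, 4] sum 18 len 3
[7, 7, 4, 0] sum 18 len 4
[7, 7, 4, 0, 3] sum 21 len 5
[7, 7, 4, 0, 3, 9] sum 30 len 6
[7, 7, 4, 0, 3, 9, 0] sum 30 len 7
[7, 7, 4, 0, 3, 9, 0, 4] sum 34 len 8
[7, 4, 0, 3, 9, 0, 4, 9] sum 36 len 8
[4, 0, 3, 9, 0, 4, 9, 7] sum 36 len 8
[4, 0, 3, 9, 0, 4, 9, 7, 0] sum 36 len 9
[4, 0, 3, 9, 0, 4, 9, 7, 0, 1] sum 37 len 10
[0, 3, 9, 0, 4, 9, 7, 0, 1, 3] sum 36 len 10
[0, 4, 9, 7, 0, 1, 3, 9] sum 33 len 8
Longest length seen: 10.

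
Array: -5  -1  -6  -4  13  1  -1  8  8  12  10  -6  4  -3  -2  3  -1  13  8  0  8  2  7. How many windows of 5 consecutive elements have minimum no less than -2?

8

-5 -1 -6 -4 13 → min -6
-1 -6 -4 13 1 → min -6
-6 -4 13 1 -1 → min -6
-4 13 1 -1 8 → min -4
13 1 -1 8 8 → min -1  ≥ -2 ✓
1 -1 8 8 12 → min -1  ≥ -2 ✓
-1 8 8 12 10 → min -1  ≥ -2 ✓
8 8 12 10 -6 → min -6
8 12 10 -6 4 → min -6
12 10 -6 4 -3 → min -6
10 -6 4 -3 -2 → min -6
-6 4 -3 -2 3 → min -6
4 -3 -2 3 -1 → min -3
-3 -2 3 -1 13 → min -3
-2 3 -1 13 8 → min -2  ≥ -2 ✓
3 -1 13 8 0 → min -1  ≥ -2 ✓
-1 13 8 0 8 → min -1  ≥ -2 ✓
13 8 0 8 2 → min 0  ≥ -2 ✓
8 0 8 2 7 → min 0  ≥ -2 ✓
8 windows satisfy the condition.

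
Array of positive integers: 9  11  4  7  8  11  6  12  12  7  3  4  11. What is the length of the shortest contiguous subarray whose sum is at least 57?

add 9: running sum 9 < 57
add 11: running sum 20 < 57
add 4: running sum 24 < 57
add 7: running sum 31 < 57
add 8: running sum 39 < 57
add 11: running sum 50 < 57
add 6: running sum 56 < 57
end 7: [11, 4, 7, 8, 11, 6, 12] sum 59, len 7
end 8: [4, 7, 8, 11, 6, 12, 12] sum 60, len 7
end 9: [7, 8, 11, 6, 12, 12, 7] sum 63, len 7
end 10: [8, 11, 6, 12, 12, 7, 3] sum 59, len 7
end 11: [8, 11, 6, 12, 12, 7, 3, 4] sum 63, len 8
end 12: [11, 6, 12, 12, 7, 3, 4, 11] sum 66, len 8
Shortest qualifying length: 7.

7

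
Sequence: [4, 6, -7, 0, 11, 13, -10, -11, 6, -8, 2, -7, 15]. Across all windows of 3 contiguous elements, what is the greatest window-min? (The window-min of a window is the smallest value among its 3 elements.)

Each size-3 window and its min:
[4, 6, -7] → min -7
[6, -7, 0] → min -7
[-7, 0, 11] → min -7
[0, 11, 13] → min 0
[11, 13, -10] → min -10
[13, -10, -11] → min -11
[-10, -11, 6] → min -11
[-11, 6, -8] → min -11
[6, -8, 2] → min -8
[-8, 2, -7] → min -8
[2, -7, 15] → min -7
Greatest of these is 0.

0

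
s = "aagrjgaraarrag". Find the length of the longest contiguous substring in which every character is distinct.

4

add a: [a] len 1
add a (repeat a, move left end past it): [a] len 1
add g: [a, g] len 2
add r: [a, g, r] len 3
add j: [a, g, r, j] len 4
add g (repeat g, move left end past it): [r, j, g] len 3
add a: [r, j, g, a] len 4
add r (repeat r, move left end past it): [j, g, a, r] len 4
add a (repeat a, move left end past it): [r, a] len 2
add a (repeat a, move left end past it): [a] len 1
add r: [a, r] len 2
add r (repeat r, move left end past it): [r] len 1
add a: [r, a] len 2
add g: [r, a, g] len 3
Longest all-distinct length: 4.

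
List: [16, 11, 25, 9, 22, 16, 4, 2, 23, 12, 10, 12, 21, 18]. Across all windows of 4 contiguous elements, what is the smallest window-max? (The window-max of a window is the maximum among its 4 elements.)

21

16 11 25 9 → max 25
11 25 9 22 → max 25
25 9 22 16 → max 25
9 22 16 4 → max 22
22 16 4 2 → max 22
16 4 2 23 → max 23
4 2 23 12 → max 23
2 23 12 10 → max 23
23 12 10 12 → max 23
12 10 12 21 → max 21
10 12 21 18 → max 21
Smallest of these is 21.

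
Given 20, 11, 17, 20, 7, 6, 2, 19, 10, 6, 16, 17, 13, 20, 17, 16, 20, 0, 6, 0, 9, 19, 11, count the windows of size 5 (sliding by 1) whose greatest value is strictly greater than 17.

[20, 11, 17, 20, 7] → max 20  > 17 ✓
[11, 17, 20, 7, 6] → max 20  > 17 ✓
[17, 20, 7, 6, 2] → max 20  > 17 ✓
[20, 7, 6, 2, 19] → max 20  > 17 ✓
[7, 6, 2, 19, 10] → max 19  > 17 ✓
[6, 2, 19, 10, 6] → max 19  > 17 ✓
[2, 19, 10, 6, 16] → max 19  > 17 ✓
[19, 10, 6, 16, 17] → max 19  > 17 ✓
[10, 6, 16, 17, 13] → max 17
[6, 16, 17, 13, 20] → max 20  > 17 ✓
[16, 17, 13, 20, 17] → max 20  > 17 ✓
[17, 13, 20, 17, 16] → max 20  > 17 ✓
[13, 20, 17, 16, 20] → max 20  > 17 ✓
[20, 17, 16, 20, 0] → max 20  > 17 ✓
[17, 16, 20, 0, 6] → max 20  > 17 ✓
[16, 20, 0, 6, 0] → max 20  > 17 ✓
[20, 0, 6, 0, 9] → max 20  > 17 ✓
[0, 6, 0, 9, 19] → max 19  > 17 ✓
[6, 0, 9, 19, 11] → max 19  > 17 ✓
18 windows satisfy the condition.

18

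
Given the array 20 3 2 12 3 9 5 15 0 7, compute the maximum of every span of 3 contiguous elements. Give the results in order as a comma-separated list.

20, 12, 12, 12, 9, 15, 15, 15

Sliding a size-3 window across the 10 values:
(20, 3, 2) → max 20
(3, 2, 12) → max 12
(2, 12, 3) → max 12
(12, 3, 9) → max 12
(3, 9, 5) → max 9
(9, 5, 15) → max 15
(5, 15, 0) → max 15
(15, 0, 7) → max 15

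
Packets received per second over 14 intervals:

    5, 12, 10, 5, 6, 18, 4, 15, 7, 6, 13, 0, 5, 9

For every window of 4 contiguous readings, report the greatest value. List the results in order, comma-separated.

[5, 12, 10, 5] → max 12
[12, 10, 5, 6] → max 12
[10, 5, 6, 18] → max 18
[5, 6, 18, 4] → max 18
[6, 18, 4, 15] → max 18
[18, 4, 15, 7] → max 18
[4, 15, 7, 6] → max 15
[15, 7, 6, 13] → max 15
[7, 6, 13, 0] → max 13
[6, 13, 0, 5] → max 13
[13, 0, 5, 9] → max 13

12, 12, 18, 18, 18, 18, 15, 15, 13, 13, 13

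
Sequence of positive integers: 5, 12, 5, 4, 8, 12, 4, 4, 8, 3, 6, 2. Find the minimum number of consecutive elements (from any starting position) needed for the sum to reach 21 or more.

Extend right; whenever the sum reaches 21, record the length and shrink from the left:
add 5: running sum 5 < 21
add 12: running sum 17 < 21
add 5: shortest ending here [5, 12, 5] sum 22, len 3
add 4: shortest ending here [12, 5, 4] sum 21, len 3
add 8: shortest ending here [12, 5, 4, 8] sum 29, len 4
add 12: shortest ending here [4, 8, 12] sum 24, len 3
add 4: shortest ending here [8, 12, 4] sum 24, len 3
add 4: shortest ending here [8, 12, 4, 4] sum 28, len 4
add 8: shortest ending here [12, 4, 4, 8] sum 28, len 4
add 3: shortest ending here [12, 4, 4, 8, 3] sum 31, len 5
add 6: shortest ending here [4, 8, 3, 6] sum 21, len 4
add 2: shortest ending here [4, 8, 3, 6, 2] sum 23, len 5
Shortest qualifying length: 3.

3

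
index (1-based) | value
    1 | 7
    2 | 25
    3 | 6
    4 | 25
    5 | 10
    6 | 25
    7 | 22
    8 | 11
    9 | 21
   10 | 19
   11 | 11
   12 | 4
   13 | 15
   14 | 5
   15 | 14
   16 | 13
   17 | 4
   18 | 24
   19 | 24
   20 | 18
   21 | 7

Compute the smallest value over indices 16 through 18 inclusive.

4

Elements at indices 16..18: 13, 4, 24
min(13, 4, 24) = 4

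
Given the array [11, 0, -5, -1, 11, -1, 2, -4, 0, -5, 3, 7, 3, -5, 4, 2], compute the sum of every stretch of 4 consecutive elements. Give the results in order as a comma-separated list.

Sliding a size-4 window across the 16 values:
11 0 -5 -1 → sum 5
0 -5 -1 11 → sum 5
-5 -1 11 -1 → sum 4
-1 11 -1 2 → sum 11
11 -1 2 -4 → sum 8
-1 2 -4 0 → sum -3
2 -4 0 -5 → sum -7
-4 0 -5 3 → sum -6
0 -5 3 7 → sum 5
-5 3 7 3 → sum 8
3 7 3 -5 → sum 8
7 3 -5 4 → sum 9
3 -5 4 2 → sum 4

5, 5, 4, 11, 8, -3, -7, -6, 5, 8, 8, 9, 4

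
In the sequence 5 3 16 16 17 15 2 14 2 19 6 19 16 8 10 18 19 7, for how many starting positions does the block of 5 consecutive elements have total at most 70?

(5, 3, 16, 16, 17) → sum 57  ≤ 70 ✓
(3, 16, 16, 17, 15) → sum 67  ≤ 70 ✓
(16, 16, 17, 15, 2) → sum 66  ≤ 70 ✓
(16, 17, 15, 2, 14) → sum 64  ≤ 70 ✓
(17, 15, 2, 14, 2) → sum 50  ≤ 70 ✓
(15, 2, 14, 2, 19) → sum 52  ≤ 70 ✓
(2, 14, 2, 19, 6) → sum 43  ≤ 70 ✓
(14, 2, 19, 6, 19) → sum 60  ≤ 70 ✓
(2, 19, 6, 19, 16) → sum 62  ≤ 70 ✓
(19, 6, 19, 16, 8) → sum 68  ≤ 70 ✓
(6, 19, 16, 8, 10) → sum 59  ≤ 70 ✓
(19, 16, 8, 10, 18) → sum 71
(16, 8, 10, 18, 19) → sum 71
(8, 10, 18, 19, 7) → sum 62  ≤ 70 ✓
12 windows satisfy the condition.

12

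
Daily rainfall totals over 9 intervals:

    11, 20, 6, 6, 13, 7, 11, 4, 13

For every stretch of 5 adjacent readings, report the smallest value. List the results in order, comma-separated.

6, 6, 6, 4, 4

[11, 20, 6, 6, 13] → min 6
[20, 6, 6, 13, 7] → min 6
[6, 6, 13, 7, 11] → min 6
[6, 13, 7, 11, 4] → min 4
[13, 7, 11, 4, 13] → min 4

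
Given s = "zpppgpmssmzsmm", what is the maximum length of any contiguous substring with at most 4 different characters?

Extend right; when distinct count exceeds 4, shrink from the left:
add z: window [z] (1 distinct), len 1
add p: window [z, p] (2 distinct), len 2
add p: window [z, p, p] (2 distinct), len 3
add p: window [z, p, p, p] (2 distinct), len 4
add g: window [z, p, p, p, g] (3 distinct), len 5
add p: window [z, p, p, p, g, p] (3 distinct), len 6
add m: window [z, p, p, p, g, p, m] (4 distinct), len 7
add s: window [p, p, p, g, p, m, s] (4 distinct), len 7
add s: window [p, p, p, g, p, m, s, s] (4 distinct), len 8
add m: window [p, p, p, g, p, m, s, s, m] (4 distinct), len 9
add z: window [p, m, s, s, m, z] (4 distinct), len 6
add s: window [p, m, s, s, m, z, s] (4 distinct), len 7
add m: window [p, m, s, s, m, z, s, m] (4 distinct), len 8
add m: window [p, m, s, s, m, z, s, m, m] (4 distinct), len 9
Longest length with ≤4 distinct: 9.

9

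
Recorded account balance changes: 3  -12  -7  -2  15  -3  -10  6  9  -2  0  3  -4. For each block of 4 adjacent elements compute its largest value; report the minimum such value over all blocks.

Each size-4 window and its max:
3 -12 -7 -2 → max 3
-12 -7 -2 15 → max 15
-7 -2 15 -3 → max 15
-2 15 -3 -10 → max 15
15 -3 -10 6 → max 15
-3 -10 6 9 → max 9
-10 6 9 -2 → max 9
6 9 -2 0 → max 9
9 -2 0 3 → max 9
-2 0 3 -4 → max 3
Minimum of these is 3.

3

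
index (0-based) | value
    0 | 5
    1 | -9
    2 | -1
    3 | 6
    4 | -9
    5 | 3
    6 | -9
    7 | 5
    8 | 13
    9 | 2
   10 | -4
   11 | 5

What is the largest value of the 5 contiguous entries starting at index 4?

Elements at indices 4..8: -9, 3, -9, 5, 13
max(-9, 3, -9, 5, 13) = 13

13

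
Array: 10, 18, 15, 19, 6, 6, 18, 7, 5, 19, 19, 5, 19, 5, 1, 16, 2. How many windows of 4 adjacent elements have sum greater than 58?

[10, 18, 15, 19] → sum 62  > 58 ✓
[18, 15, 19, 6] → sum 58
[15, 19, 6, 6] → sum 46
[19, 6, 6, 18] → sum 49
[6, 6, 18, 7] → sum 37
[6, 18, 7, 5] → sum 36
[18, 7, 5, 19] → sum 49
[7, 5, 19, 19] → sum 50
[5, 19, 19, 5] → sum 48
[19, 19, 5, 19] → sum 62  > 58 ✓
[19, 5, 19, 5] → sum 48
[5, 19, 5, 1] → sum 30
[19, 5, 1, 16] → sum 41
[5, 1, 16, 2] → sum 24
2 windows satisfy the condition.

2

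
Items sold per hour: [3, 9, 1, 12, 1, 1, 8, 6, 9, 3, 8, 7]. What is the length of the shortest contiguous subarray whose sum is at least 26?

4

add 3: running sum 3 < 26
add 9: running sum 12 < 26
add 1: running sum 13 < 26
add 12: running sum 25 < 26
add 1: shortest ending here [3, 9, 1, 12, 1] sum 26, len 5
add 1: shortest ending here [3, 9, 1, 12, 1, 1] sum 27, len 6
add 8: shortest ending here [9, 1, 12, 1, 1, 8] sum 32, len 6
add 6: shortest ending here [12, 1, 1, 8, 6] sum 28, len 5
add 9: shortest ending here [12, 1, 1, 8, 6, 9] sum 37, len 6
add 3: shortest ending here [8, 6, 9, 3] sum 26, len 4
add 8: shortest ending here [6, 9, 3, 8] sum 26, len 4
add 7: shortest ending here [9, 3, 8, 7] sum 27, len 4
Shortest qualifying length: 4.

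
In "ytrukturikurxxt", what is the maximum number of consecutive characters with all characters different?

add y: [y] len 1
add t: [y, t] len 2
add r: [y, t, r] len 3
add u: [y, t, r, u] len 4
add k: [y, t, r, u, k] len 5
add t (repeat t, move left end past it): [r, u, k, t] len 4
add u (repeat u, move left end past it): [k, t, u] len 3
add r: [k, t, u, r] len 4
add i: [k, t, u, r, i] len 5
add k (repeat k, move left end past it): [t, u, r, i, k] len 5
add u (repeat u, move left end past it): [r, i, k, u] len 4
add r (repeat r, move left end past it): [i, k, u, r] len 4
add x: [i, k, u, r, x] len 5
add x (repeat x, move left end past it): [x] len 1
add t: [x, t] len 2
Longest all-distinct length: 5.

5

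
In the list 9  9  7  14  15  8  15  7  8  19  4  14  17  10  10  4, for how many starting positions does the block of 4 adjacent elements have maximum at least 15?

12

(9, 9, 7, 14) → max 14
(9, 7, 14, 15) → max 15  ≥ 15 ✓
(7, 14, 15, 8) → max 15  ≥ 15 ✓
(14, 15, 8, 15) → max 15  ≥ 15 ✓
(15, 8, 15, 7) → max 15  ≥ 15 ✓
(8, 15, 7, 8) → max 15  ≥ 15 ✓
(15, 7, 8, 19) → max 19  ≥ 15 ✓
(7, 8, 19, 4) → max 19  ≥ 15 ✓
(8, 19, 4, 14) → max 19  ≥ 15 ✓
(19, 4, 14, 17) → max 19  ≥ 15 ✓
(4, 14, 17, 10) → max 17  ≥ 15 ✓
(14, 17, 10, 10) → max 17  ≥ 15 ✓
(17, 10, 10, 4) → max 17  ≥ 15 ✓
12 windows satisfy the condition.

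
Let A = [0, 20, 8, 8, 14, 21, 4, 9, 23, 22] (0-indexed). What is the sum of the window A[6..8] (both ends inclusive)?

Elements at indices 6..8: 4, 9, 23
sum(4, 9, 23) = 36

36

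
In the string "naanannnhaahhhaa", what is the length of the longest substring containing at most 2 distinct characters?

add n: window [n] (1 distinct), len 1
add a: window [n, a] (2 distinct), len 2
add a: window [n, a, a] (2 distinct), len 3
add n: window [n, a, a, n] (2 distinct), len 4
add a: window [n, a, a, n, a] (2 distinct), len 5
add n: window [n, a, a, n, a, n] (2 distinct), len 6
add n: window [n, a, a, n, a, n, n] (2 distinct), len 7
add n: window [n, a, a, n, a, n, n, n] (2 distinct), len 8
add h: window [n, n, n, h] (2 distinct), len 4
add a: window [h, a] (2 distinct), len 2
add a: window [h, a, a] (2 distinct), len 3
add h: window [h, a, a, h] (2 distinct), len 4
add h: window [h, a, a, h, h] (2 distinct), len 5
add h: window [h, a, a, h, h, h] (2 distinct), len 6
add a: window [h, a, a, h, h, h, a] (2 distinct), len 7
add a: window [h, a, a, h, h, h, a, a] (2 distinct), len 8
Longest length with ≤2 distinct: 8.

8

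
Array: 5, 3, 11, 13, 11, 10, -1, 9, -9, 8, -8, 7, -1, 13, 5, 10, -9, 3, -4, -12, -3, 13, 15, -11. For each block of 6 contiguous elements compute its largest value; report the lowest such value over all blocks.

(5, 3, 11, 13, 11, 10) → max 13
(3, 11, 13, 11, 10, -1) → max 13
(11, 13, 11, 10, -1, 9) → max 13
(13, 11, 10, -1, 9, -9) → max 13
(11, 10, -1, 9, -9, 8) → max 11
(10, -1, 9, -9, 8, -8) → max 10
(-1, 9, -9, 8, -8, 7) → max 9
(9, -9, 8, -8, 7, -1) → max 9
(-9, 8, -8, 7, -1, 13) → max 13
(8, -8, 7, -1, 13, 5) → max 13
(-8, 7, -1, 13, 5, 10) → max 13
(7, -1, 13, 5, 10, -9) → max 13
(-1, 13, 5, 10, -9, 3) → max 13
(13, 5, 10, -9, 3, -4) → max 13
(5, 10, -9, 3, -4, -12) → max 10
(10, -9, 3, -4, -12, -3) → max 10
(-9, 3, -4, -12, -3, 13) → max 13
(3, -4, -12, -3, 13, 15) → max 15
(-4, -12, -3, 13, 15, -11) → max 15
Lowest of these is 9.

9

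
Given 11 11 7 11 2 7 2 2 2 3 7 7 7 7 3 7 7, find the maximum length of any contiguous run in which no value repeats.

[11] len 1
[11] len 1
[11, 7] len 2
[7, 11] len 2
[7, 11, 2] len 3
[11, 2, 7] len 3
[7, 2] len 2
[2] len 1
[2] len 1
[2, 3] len 2
[2, 3, 7] len 3
[7] len 1
[7] len 1
[7] len 1
[7, 3] len 2
[3, 7] len 2
[7] len 1
Longest all-distinct length: 3.

3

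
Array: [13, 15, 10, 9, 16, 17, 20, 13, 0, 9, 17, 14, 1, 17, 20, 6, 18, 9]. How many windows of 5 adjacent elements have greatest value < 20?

5

[13, 15, 10, 9, 16] → max 16  < 20 ✓
[15, 10, 9, 16, 17] → max 17  < 20 ✓
[10, 9, 16, 17, 20] → max 20
[9, 16, 17, 20, 13] → max 20
[16, 17, 20, 13, 0] → max 20
[17, 20, 13, 0, 9] → max 20
[20, 13, 0, 9, 17] → max 20
[13, 0, 9, 17, 14] → max 17  < 20 ✓
[0, 9, 17, 14, 1] → max 17  < 20 ✓
[9, 17, 14, 1, 17] → max 17  < 20 ✓
[17, 14, 1, 17, 20] → max 20
[14, 1, 17, 20, 6] → max 20
[1, 17, 20, 6, 18] → max 20
[17, 20, 6, 18, 9] → max 20
5 windows satisfy the condition.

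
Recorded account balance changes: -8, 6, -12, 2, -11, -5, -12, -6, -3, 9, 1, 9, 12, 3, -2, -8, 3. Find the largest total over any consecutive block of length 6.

32

Window sums for each of the 12 positions:
-8 6 -12 2 -11 -5 → sum -28
6 -12 2 -11 -5 -12 → sum -32
-12 2 -11 -5 -12 -6 → sum -44
2 -11 -5 -12 -6 -3 → sum -35
-11 -5 -12 -6 -3 9 → sum -28
-5 -12 -6 -3 9 1 → sum -16
-12 -6 -3 9 1 9 → sum -2
-6 -3 9 1 9 12 → sum 22
-3 9 1 9 12 3 → sum 31
9 1 9 12 3 -2 → sum 32
1 9 12 3 -2 -8 → sum 15
9 12 3 -2 -8 3 → sum 17
Largest of these is 32.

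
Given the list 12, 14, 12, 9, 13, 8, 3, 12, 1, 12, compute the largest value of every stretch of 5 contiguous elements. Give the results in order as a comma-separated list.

12 14 12 9 13 → max 14
14 12 9 13 8 → max 14
12 9 13 8 3 → max 13
9 13 8 3 12 → max 13
13 8 3 12 1 → max 13
8 3 12 1 12 → max 12

14, 14, 13, 13, 13, 12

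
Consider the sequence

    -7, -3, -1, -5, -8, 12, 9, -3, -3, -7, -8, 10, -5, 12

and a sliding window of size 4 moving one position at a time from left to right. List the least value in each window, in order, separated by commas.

-7, -8, -8, -8, -8, -3, -7, -8, -8, -8, -8

-7 -3 -1 -5 → min -7
-3 -1 -5 -8 → min -8
-1 -5 -8 12 → min -8
-5 -8 12 9 → min -8
-8 12 9 -3 → min -8
12 9 -3 -3 → min -3
9 -3 -3 -7 → min -7
-3 -3 -7 -8 → min -8
-3 -7 -8 10 → min -8
-7 -8 10 -5 → min -8
-8 10 -5 12 → min -8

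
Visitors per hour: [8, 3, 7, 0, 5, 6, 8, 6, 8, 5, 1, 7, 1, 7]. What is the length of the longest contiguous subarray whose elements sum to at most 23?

5

→ 8: sum 8, len 1
→ 3: sum 11, len 2
→ 7: sum 18, len 3
→ 0: sum 18, len 4
→ 5: sum 23, len 5
→ 6 (dropped 8): sum 21, len 5
→ 8 (dropped 3, 7): sum 19, len 4
→ 6 (dropped 0, 5): sum 20, len 3
→ 8 (dropped 6): sum 22, len 3
→ 5 (dropped 8): sum 19, len 3
→ 1: sum 20, len 4
→ 7 (dropped 6): sum 21, len 4
→ 1: sum 22, len 5
→ 7 (dropped 8): sum 21, len 5
Longest length seen: 5.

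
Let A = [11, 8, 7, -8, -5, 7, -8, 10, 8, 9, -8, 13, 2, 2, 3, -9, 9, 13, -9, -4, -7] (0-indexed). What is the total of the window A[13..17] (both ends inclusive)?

Elements at indices 13..17: 2, 3, -9, 9, 13
sum(2, 3, -9, 9, 13) = 18

18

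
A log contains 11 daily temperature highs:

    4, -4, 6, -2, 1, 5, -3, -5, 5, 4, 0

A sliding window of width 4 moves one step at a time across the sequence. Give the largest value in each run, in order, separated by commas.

4 -4 6 -2 → max 6
-4 6 -2 1 → max 6
6 -2 1 5 → max 6
-2 1 5 -3 → max 5
1 5 -3 -5 → max 5
5 -3 -5 5 → max 5
-3 -5 5 4 → max 5
-5 5 4 0 → max 5

6, 6, 6, 5, 5, 5, 5, 5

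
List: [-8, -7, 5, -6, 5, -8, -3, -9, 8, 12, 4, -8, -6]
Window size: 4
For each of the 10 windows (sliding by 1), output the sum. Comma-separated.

-16, -3, -4, -12, -15, -12, 8, 15, 16, 2

[-8, -7, 5, -6] → sum -16
[-7, 5, -6, 5] → sum -3
[5, -6, 5, -8] → sum -4
[-6, 5, -8, -3] → sum -12
[5, -8, -3, -9] → sum -15
[-8, -3, -9, 8] → sum -12
[-3, -9, 8, 12] → sum 8
[-9, 8, 12, 4] → sum 15
[8, 12, 4, -8] → sum 16
[12, 4, -8, -6] → sum 2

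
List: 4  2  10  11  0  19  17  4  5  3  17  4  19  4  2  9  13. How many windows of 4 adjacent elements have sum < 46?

[4, 2, 10, 11] → sum 27  < 46 ✓
[2, 10, 11, 0] → sum 23  < 46 ✓
[10, 11, 0, 19] → sum 40  < 46 ✓
[11, 0, 19, 17] → sum 47
[0, 19, 17, 4] → sum 40  < 46 ✓
[19, 17, 4, 5] → sum 45  < 46 ✓
[17, 4, 5, 3] → sum 29  < 46 ✓
[4, 5, 3, 17] → sum 29  < 46 ✓
[5, 3, 17, 4] → sum 29  < 46 ✓
[3, 17, 4, 19] → sum 43  < 46 ✓
[17, 4, 19, 4] → sum 44  < 46 ✓
[4, 19, 4, 2] → sum 29  < 46 ✓
[19, 4, 2, 9] → sum 34  < 46 ✓
[4, 2, 9, 13] → sum 28  < 46 ✓
13 windows satisfy the condition.

13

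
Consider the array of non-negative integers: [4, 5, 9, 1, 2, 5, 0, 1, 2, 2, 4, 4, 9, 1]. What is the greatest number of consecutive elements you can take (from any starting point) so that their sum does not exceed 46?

[4] sum 4 len 1
[4, 5] sum 9 len 2
[4, 5, 9] sum 18 len 3
[4, 5, 9, 1] sum 19 len 4
[4, 5, 9, 1, 2] sum 21 len 5
[4, 5, 9, 1, 2, 5] sum 26 len 6
[4, 5, 9, 1, 2, 5, 0] sum 26 len 7
[4, 5, 9, 1, 2, 5, 0, 1] sum 27 len 8
[4, 5, 9, 1, 2, 5, 0, 1, 2] sum 29 len 9
[4, 5, 9, 1, 2, 5, 0, 1, 2, 2] sum 31 len 10
[4, 5, 9, 1, 2, 5, 0, 1, 2, 2, 4] sum 35 len 11
[4, 5, 9, 1, 2, 5, 0, 1, 2, 2, 4, 4] sum 39 len 12
[5, 9, 1, 2, 5, 0, 1, 2, 2, 4, 4, 9] sum 44 len 12
[5, 9, 1, 2, 5, 0, 1, 2, 2, 4, 4, 9, 1] sum 45 len 13
Longest length seen: 13.

13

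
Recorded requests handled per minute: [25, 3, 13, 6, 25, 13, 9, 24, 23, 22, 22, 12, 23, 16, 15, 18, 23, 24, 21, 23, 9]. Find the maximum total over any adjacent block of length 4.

(25, 3, 13, 6) → sum 47
(3, 13, 6, 25) → sum 47
(13, 6, 25, 13) → sum 57
(6, 25, 13, 9) → sum 53
(25, 13, 9, 24) → sum 71
(13, 9, 24, 23) → sum 69
(9, 24, 23, 22) → sum 78
(24, 23, 22, 22) → sum 91
(23, 22, 22, 12) → sum 79
(22, 22, 12, 23) → sum 79
(22, 12, 23, 16) → sum 73
(12, 23, 16, 15) → sum 66
(23, 16, 15, 18) → sum 72
(16, 15, 18, 23) → sum 72
(15, 18, 23, 24) → sum 80
(18, 23, 24, 21) → sum 86
(23, 24, 21, 23) → sum 91
(24, 21, 23, 9) → sum 77
Maximum of these is 91.

91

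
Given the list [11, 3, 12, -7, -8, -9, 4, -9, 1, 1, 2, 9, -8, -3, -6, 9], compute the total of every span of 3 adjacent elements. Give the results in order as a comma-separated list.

11 3 12 → sum 26
3 12 -7 → sum 8
12 -7 -8 → sum -3
-7 -8 -9 → sum -24
-8 -9 4 → sum -13
-9 4 -9 → sum -14
4 -9 1 → sum -4
-9 1 1 → sum -7
1 1 2 → sum 4
1 2 9 → sum 12
2 9 -8 → sum 3
9 -8 -3 → sum -2
-8 -3 -6 → sum -17
-3 -6 9 → sum 0

26, 8, -3, -24, -13, -14, -4, -7, 4, 12, 3, -2, -17, 0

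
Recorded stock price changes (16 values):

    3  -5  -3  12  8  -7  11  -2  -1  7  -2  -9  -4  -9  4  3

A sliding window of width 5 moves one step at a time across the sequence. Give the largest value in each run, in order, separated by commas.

12, 12, 12, 12, 11, 11, 11, 7, 7, 7, 4, 4

3 -5 -3 12 8 → max 12
-5 -3 12 8 -7 → max 12
-3 12 8 -7 11 → max 12
12 8 -7 11 -2 → max 12
8 -7 11 -2 -1 → max 11
-7 11 -2 -1 7 → max 11
11 -2 -1 7 -2 → max 11
-2 -1 7 -2 -9 → max 7
-1 7 -2 -9 -4 → max 7
7 -2 -9 -4 -9 → max 7
-2 -9 -4 -9 4 → max 4
-9 -4 -9 4 3 → max 4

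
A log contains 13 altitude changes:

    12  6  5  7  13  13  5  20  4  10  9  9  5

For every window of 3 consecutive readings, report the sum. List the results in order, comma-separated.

Sliding a size-3 window across the 13 values:
(12, 6, 5) → sum 23
(6, 5, 7) → sum 18
(5, 7, 13) → sum 25
(7, 13, 13) → sum 33
(13, 13, 5) → sum 31
(13, 5, 20) → sum 38
(5, 20, 4) → sum 29
(20, 4, 10) → sum 34
(4, 10, 9) → sum 23
(10, 9, 9) → sum 28
(9, 9, 5) → sum 23

23, 18, 25, 33, 31, 38, 29, 34, 23, 28, 23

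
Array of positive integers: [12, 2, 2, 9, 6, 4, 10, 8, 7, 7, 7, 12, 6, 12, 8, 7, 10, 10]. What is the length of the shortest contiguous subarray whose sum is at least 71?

Extend right; whenever the sum reaches 71, record the length and shrink from the left:
add 12: running sum 12 < 71
add 2: running sum 14 < 71
add 2: running sum 16 < 71
add 9: running sum 25 < 71
add 6: running sum 31 < 71
add 4: running sum 35 < 71
add 10: running sum 45 < 71
add 8: running sum 53 < 71
add 7: running sum 60 < 71
add 7: running sum 67 < 71
end 10: [12, 2, 2, 9, 6, 4, 10, 8, 7, 7, 7] sum 74, len 11
end 11: [2, 9, 6, 4, 10, 8, 7, 7, 7, 12] sum 72, len 10
end 12: [9, 6, 4, 10, 8, 7, 7, 7, 12, 6] sum 76, len 10
end 13: [4, 10, 8, 7, 7, 7, 12, 6, 12] sum 73, len 9
end 14: [10, 8, 7, 7, 7, 12, 6, 12, 8] sum 77, len 9
end 15: [8, 7, 7, 7, 12, 6, 12, 8, 7] sum 74, len 9
end 16: [7, 7, 7, 12, 6, 12, 8, 7, 10] sum 76, len 9
end 17: [7, 12, 6, 12, 8, 7, 10, 10] sum 72, len 8
Shortest qualifying length: 8.

8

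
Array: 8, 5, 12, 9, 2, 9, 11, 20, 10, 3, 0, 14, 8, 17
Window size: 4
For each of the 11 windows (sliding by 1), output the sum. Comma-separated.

34, 28, 32, 31, 42, 50, 44, 33, 27, 25, 39

Sliding a size-4 window across the 14 values:
8 5 12 9 → sum 34
5 12 9 2 → sum 28
12 9 2 9 → sum 32
9 2 9 11 → sum 31
2 9 11 20 → sum 42
9 11 20 10 → sum 50
11 20 10 3 → sum 44
20 10 3 0 → sum 33
10 3 0 14 → sum 27
3 0 14 8 → sum 25
0 14 8 17 → sum 39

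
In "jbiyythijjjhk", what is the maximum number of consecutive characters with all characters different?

[j] len 1
[j, b] len 2
[j, b, i] len 3
[j, b, i, y] len 4
[y] len 1
[y, t] len 2
[y, t, h] len 3
[y, t, h, i] len 4
[y, t, h, i, j] len 5
[j] len 1
[j] len 1
[j, h] len 2
[j, h, k] len 3
Longest all-distinct length: 5.

5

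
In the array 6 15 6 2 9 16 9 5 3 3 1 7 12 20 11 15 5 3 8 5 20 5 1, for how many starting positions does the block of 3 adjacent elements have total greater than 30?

(6, 15, 6) → sum 27
(15, 6, 2) → sum 23
(6, 2, 9) → sum 17
(2, 9, 16) → sum 27
(9, 16, 9) → sum 34  > 30 ✓
(16, 9, 5) → sum 30
(9, 5, 3) → sum 17
(5, 3, 3) → sum 11
(3, 3, 1) → sum 7
(3, 1, 7) → sum 11
(1, 7, 12) → sum 20
(7, 12, 20) → sum 39  > 30 ✓
(12, 20, 11) → sum 43  > 30 ✓
(20, 11, 15) → sum 46  > 30 ✓
(11, 15, 5) → sum 31  > 30 ✓
(15, 5, 3) → sum 23
(5, 3, 8) → sum 16
(3, 8, 5) → sum 16
(8, 5, 20) → sum 33  > 30 ✓
(5, 20, 5) → sum 30
(20, 5, 1) → sum 26
6 windows satisfy the condition.

6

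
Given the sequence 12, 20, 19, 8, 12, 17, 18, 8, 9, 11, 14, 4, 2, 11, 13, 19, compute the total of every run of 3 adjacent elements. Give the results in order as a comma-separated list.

51, 47, 39, 37, 47, 43, 35, 28, 34, 29, 20, 17, 26, 43

12 20 19 → sum 51
20 19 8 → sum 47
19 8 12 → sum 39
8 12 17 → sum 37
12 17 18 → sum 47
17 18 8 → sum 43
18 8 9 → sum 35
8 9 11 → sum 28
9 11 14 → sum 34
11 14 4 → sum 29
14 4 2 → sum 20
4 2 11 → sum 17
2 11 13 → sum 26
11 13 19 → sum 43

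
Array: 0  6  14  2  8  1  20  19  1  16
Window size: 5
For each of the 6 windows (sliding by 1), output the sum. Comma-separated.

30, 31, 45, 50, 49, 57

(0, 6, 14, 2, 8) → sum 30
(6, 14, 2, 8, 1) → sum 31
(14, 2, 8, 1, 20) → sum 45
(2, 8, 1, 20, 19) → sum 50
(8, 1, 20, 19, 1) → sum 49
(1, 20, 19, 1, 16) → sum 57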